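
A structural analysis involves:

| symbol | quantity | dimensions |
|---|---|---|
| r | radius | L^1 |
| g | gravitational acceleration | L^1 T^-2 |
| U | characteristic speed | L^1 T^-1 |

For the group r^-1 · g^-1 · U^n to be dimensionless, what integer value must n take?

2

Balance the L exponent: (1)·n from U, plus −(1) − (1) = -2 from the rest, must sum to zero.
n − 2 = 0, so n = 2.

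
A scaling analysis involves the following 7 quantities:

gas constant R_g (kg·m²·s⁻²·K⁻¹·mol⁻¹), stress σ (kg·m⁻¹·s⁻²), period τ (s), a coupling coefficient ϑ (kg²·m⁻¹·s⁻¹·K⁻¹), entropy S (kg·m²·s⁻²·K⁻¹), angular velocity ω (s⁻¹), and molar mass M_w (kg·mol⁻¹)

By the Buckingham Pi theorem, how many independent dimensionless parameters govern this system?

2

There are 7 variables and 5 base dimensions (M, L, T, Θ, N).
The dimension matrix has rank 5.
Independent dimensionless groups: 7 − 5 = 2.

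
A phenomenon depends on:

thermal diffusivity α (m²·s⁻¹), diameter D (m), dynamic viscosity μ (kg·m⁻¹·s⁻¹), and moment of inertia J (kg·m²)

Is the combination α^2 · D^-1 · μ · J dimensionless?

no

Sum the exponent of each base dimension across the product:
  M: 2·[α]_M − [D]_M + [μ]_M + [J]_M = 2·(0) − (0) + (1) + (1) = 2
  L: 2·[α]_L − [D]_L + [μ]_L + [J]_L = 2·(2) − (1) + (-1) + (2) = 4
  T: 2·[α]_T − [D]_T + [μ]_T + [J]_T = 2·(-1) − (0) + (-1) + (0) = -3
Net dimensions [M² L⁴ T⁻³] ≠ [1] — not dimensionless.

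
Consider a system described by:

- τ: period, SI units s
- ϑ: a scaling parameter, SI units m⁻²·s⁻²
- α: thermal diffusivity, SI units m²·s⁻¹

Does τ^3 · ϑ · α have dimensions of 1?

Sum the exponent of each base dimension across the product:
  M: 3·[τ]_M + [ϑ]_M + [α]_M = 3·(0) + (0) + (0) = 0
  L: 3·[τ]_L + [ϑ]_L + [α]_L = 3·(0) + (-2) + (2) = 0
  T: 3·[τ]_T + [ϑ]_T + [α]_T = 3·(1) + (-2) + (-1) = 0
All base exponents vanish — dimensionless.

yes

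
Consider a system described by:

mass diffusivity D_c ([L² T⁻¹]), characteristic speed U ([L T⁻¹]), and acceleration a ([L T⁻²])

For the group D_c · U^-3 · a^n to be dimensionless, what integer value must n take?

1

Balance the L exponent: (1)·n from a, plus (2) − 3·(1) = -1 from the rest, must sum to zero.
n − 1 = 0, so n = 1.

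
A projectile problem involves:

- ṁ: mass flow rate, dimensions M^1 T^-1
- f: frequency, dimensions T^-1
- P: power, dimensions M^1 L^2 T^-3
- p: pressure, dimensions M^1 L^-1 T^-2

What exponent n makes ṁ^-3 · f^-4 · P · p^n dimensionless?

2

Balance the M exponent: (1)·n from p, plus −3·(1) − 4·(0) + (1) = -2 from the rest, must sum to zero.
n − 2 = 0, so n = 2.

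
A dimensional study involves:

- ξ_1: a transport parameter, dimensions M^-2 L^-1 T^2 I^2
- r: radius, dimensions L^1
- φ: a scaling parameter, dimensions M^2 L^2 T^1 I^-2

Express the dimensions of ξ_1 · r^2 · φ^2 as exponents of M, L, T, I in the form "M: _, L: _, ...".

M: 2, L: 5, T: 4, I: -2

Collect each base-dimension exponent across the product:
  M: (-2) + 2·(0) + 2·(2) = 2
  L: (-1) + 2·(1) + 2·(2) = 5
  T: (2) + 2·(0) + 2·(1) = 4
  I: (2) + 2·(0) + 2·(-2) = -2
So the dimensions are [M² L⁵ T⁴ I⁻²].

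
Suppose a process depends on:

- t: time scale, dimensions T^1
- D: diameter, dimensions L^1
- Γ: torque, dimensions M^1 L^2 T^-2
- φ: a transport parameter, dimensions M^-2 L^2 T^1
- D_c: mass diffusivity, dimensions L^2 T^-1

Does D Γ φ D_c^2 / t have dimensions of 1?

no

Sum the exponent of each base dimension across the product:
  M: −[t]_M + [D]_M + [Γ]_M + [φ]_M + 2·[D_c]_M = −(0) + (0) + (1) + (-2) + 2·(0) = -1
  L: −[t]_L + [D]_L + [Γ]_L + [φ]_L + 2·[D_c]_L = −(0) + (1) + (2) + (2) + 2·(2) = 9
  T: −[t]_T + [D]_T + [Γ]_T + [φ]_T + 2·[D_c]_T = −(1) + (0) + (-2) + (1) + 2·(-1) = -4
Net dimensions [M⁻¹ L⁹ T⁻⁴] ≠ [1] — not dimensionless.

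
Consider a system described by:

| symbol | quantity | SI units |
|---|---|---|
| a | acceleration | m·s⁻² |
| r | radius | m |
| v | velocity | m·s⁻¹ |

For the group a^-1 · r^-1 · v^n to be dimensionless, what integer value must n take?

Balance the L exponent: (1)·n from v, plus −(1) − (1) = -2 from the rest, must sum to zero.
n − 2 = 0, so n = 2.

2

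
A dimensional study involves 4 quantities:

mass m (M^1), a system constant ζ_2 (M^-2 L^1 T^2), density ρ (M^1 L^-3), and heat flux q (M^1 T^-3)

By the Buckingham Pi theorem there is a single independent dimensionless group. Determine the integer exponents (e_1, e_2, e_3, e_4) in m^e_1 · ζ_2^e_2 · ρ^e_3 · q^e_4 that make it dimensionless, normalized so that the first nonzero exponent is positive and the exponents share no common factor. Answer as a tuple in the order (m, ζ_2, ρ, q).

M: e_1·(1) + e_2·(-2) + e_3·(1) + e_4·(1) = 0
L: e_1·(0) + e_2·(1) + e_3·(-3) + e_4·(0) = 0
T: e_1·(0) + e_2·(2) + e_3·(0) + e_4·(-3) = 0
Solving this homogeneous linear system for the smallest-integer solution (first nonzero entry positive) gives (3, 3, 1, 2).

(3, 3, 1, 2)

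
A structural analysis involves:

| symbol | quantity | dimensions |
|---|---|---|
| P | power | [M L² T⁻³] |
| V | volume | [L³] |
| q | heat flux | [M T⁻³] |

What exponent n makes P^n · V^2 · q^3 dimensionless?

Balance the M exponent: (1)·n from P, plus 2·(0) + 3·(1) = 3 from the rest, must sum to zero.
n + 3 = 0, so n = -3.

-3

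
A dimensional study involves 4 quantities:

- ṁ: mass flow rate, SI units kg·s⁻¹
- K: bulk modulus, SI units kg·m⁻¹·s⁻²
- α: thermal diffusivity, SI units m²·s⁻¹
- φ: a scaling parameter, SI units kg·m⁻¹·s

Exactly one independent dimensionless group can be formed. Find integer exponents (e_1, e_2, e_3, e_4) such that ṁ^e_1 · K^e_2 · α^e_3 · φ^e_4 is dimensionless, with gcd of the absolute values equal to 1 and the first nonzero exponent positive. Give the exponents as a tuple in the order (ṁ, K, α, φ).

(2, -1, -1, -1)

M: e_1·(1) + e_2·(1) + e_3·(0) + e_4·(1) = 0
L: e_1·(0) + e_2·(-1) + e_3·(2) + e_4·(-1) = 0
T: e_1·(-1) + e_2·(-2) + e_3·(-1) + e_4·(1) = 0
Solving this homogeneous linear system for the smallest-integer solution (first nonzero entry positive) gives (2, -1, -1, -1).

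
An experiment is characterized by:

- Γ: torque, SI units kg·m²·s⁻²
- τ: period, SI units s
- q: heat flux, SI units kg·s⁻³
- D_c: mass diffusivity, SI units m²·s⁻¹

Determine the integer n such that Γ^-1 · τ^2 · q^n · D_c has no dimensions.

1

Balance the M exponent: (1)·n from q, plus −(1) + 2·(0) + (0) = -1 from the rest, must sum to zero.
n − 1 = 0, so n = 1.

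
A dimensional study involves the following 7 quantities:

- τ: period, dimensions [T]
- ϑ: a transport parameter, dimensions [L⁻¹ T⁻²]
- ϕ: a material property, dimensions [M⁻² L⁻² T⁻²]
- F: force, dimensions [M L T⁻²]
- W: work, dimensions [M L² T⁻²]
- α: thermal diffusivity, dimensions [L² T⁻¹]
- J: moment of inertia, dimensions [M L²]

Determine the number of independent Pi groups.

There are 7 variables and 3 base dimensions (M, L, T).
The dimension matrix has rank 3.
Independent dimensionless groups: 7 − 3 = 4.

4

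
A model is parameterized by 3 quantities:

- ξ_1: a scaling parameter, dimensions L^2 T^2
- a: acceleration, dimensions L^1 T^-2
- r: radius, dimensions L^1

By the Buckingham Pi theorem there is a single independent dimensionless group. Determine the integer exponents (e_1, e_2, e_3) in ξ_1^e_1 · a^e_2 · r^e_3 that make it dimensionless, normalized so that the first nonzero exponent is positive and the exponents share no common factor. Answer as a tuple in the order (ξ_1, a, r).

L: e_1·(2) + e_2·(1) + e_3·(1) = 0
T: e_1·(2) + e_2·(-2) + e_3·(0) = 0
Solving this homogeneous linear system for the smallest-integer solution (first nonzero entry positive) gives (1, 1, -3).

(1, 1, -3)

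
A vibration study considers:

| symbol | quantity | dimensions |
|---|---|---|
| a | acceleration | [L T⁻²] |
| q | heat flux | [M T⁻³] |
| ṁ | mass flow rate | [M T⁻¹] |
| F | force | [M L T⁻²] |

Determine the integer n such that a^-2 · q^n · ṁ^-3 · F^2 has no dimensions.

1

Balance the M exponent: (1)·n from q, plus −2·(0) − 3·(1) + 2·(1) = -1 from the rest, must sum to zero.
n − 1 = 0, so n = 1.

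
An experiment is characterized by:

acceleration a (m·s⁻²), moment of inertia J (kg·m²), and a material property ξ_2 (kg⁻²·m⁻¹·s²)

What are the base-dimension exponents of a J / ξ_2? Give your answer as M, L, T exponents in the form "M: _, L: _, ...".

Collect each base-dimension exponent across the product:
  M: (0) + (1) − (-2) = 3
  L: (1) + (2) − (-1) = 4
  T: (-2) + (0) − (2) = -4
So the dimensions are [M³ L⁴ T⁻⁴].

M: 3, L: 4, T: -4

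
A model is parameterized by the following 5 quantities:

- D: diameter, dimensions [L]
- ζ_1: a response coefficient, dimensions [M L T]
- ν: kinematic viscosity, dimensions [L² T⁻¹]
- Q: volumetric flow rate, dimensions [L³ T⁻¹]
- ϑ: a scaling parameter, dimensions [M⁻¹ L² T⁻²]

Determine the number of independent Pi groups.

2

There are 5 variables and 3 base dimensions (M, L, T).
The dimension matrix has rank 3.
Independent dimensionless groups: 5 − 3 = 2.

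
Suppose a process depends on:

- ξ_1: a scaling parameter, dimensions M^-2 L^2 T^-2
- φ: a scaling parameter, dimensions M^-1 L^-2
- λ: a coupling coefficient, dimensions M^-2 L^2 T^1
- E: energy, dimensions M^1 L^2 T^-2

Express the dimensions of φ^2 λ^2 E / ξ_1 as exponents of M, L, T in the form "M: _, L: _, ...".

Collect each base-dimension exponent across the product:
  M: −(-2) + 2·(-1) + 2·(-2) + (1) = -3
  L: −(2) + 2·(-2) + 2·(2) + (2) = 0
  T: −(-2) + 2·(0) + 2·(1) + (-2) = 2
So the dimensions are [M⁻³ T²].

M: -3, L: 0, T: 2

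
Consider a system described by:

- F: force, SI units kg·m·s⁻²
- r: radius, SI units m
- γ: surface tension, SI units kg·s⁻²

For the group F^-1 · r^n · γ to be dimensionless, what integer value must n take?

Balance the L exponent: (1)·n from r, plus −(1) + (0) = -1 from the rest, must sum to zero.
n − 1 = 0, so n = 1.

1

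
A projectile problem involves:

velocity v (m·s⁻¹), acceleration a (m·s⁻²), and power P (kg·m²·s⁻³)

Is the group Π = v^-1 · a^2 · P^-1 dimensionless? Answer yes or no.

Sum the exponent of each base dimension across the product:
  M: −[v]_M + 2·[a]_M − [P]_M = −(0) + 2·(0) − (1) = -1
  L: −[v]_L + 2·[a]_L − [P]_L = −(1) + 2·(1) − (2) = -1
  T: −[v]_T + 2·[a]_T − [P]_T = −(-1) + 2·(-2) − (-3) = 0
Net dimensions [M⁻¹ L⁻¹] ≠ [1] — not dimensionless.

no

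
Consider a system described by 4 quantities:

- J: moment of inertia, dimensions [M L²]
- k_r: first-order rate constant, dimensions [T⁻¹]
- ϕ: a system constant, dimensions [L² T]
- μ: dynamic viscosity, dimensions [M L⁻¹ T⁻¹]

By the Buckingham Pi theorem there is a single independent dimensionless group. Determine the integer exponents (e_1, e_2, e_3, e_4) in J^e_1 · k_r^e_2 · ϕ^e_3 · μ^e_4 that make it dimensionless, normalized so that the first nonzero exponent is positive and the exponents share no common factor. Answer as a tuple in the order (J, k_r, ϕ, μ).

M: e_1·(1) + e_2·(0) + e_3·(0) + e_4·(1) = 0
L: e_1·(2) + e_2·(0) + e_3·(2) + e_4·(-1) = 0
T: e_1·(0) + e_2·(-1) + e_3·(1) + e_4·(-1) = 0
Solving this homogeneous linear system for the smallest-integer solution (first nonzero entry positive) gives (2, -1, -3, -2).

(2, -1, -3, -2)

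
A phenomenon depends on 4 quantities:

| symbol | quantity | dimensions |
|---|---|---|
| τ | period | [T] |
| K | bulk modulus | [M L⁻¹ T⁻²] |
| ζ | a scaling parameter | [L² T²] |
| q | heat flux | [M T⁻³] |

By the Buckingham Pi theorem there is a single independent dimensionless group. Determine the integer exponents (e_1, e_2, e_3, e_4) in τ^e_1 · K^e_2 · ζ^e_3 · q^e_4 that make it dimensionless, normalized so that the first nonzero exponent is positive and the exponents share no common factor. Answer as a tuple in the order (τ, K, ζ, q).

M: e_1·(0) + e_2·(1) + e_3·(0) + e_4·(1) = 0
L: e_1·(0) + e_2·(-1) + e_3·(2) + e_4·(0) = 0
T: e_1·(1) + e_2·(-2) + e_3·(2) + e_4·(-3) = 0
Solving this homogeneous linear system for the smallest-integer solution (first nonzero entry positive) gives (4, -2, -1, 2).

(4, -2, -1, 2)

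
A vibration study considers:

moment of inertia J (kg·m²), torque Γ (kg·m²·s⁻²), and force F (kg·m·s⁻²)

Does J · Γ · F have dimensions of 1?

no

Sum the exponent of each base dimension across the product:
  M: [J]_M + [Γ]_M + [F]_M = (1) + (1) + (1) = 3
  L: [J]_L + [Γ]_L + [F]_L = (2) + (2) + (1) = 5
  T: [J]_T + [Γ]_T + [F]_T = (0) + (-2) + (-2) = -4
Net dimensions [M³ L⁵ T⁻⁴] ≠ [1] — not dimensionless.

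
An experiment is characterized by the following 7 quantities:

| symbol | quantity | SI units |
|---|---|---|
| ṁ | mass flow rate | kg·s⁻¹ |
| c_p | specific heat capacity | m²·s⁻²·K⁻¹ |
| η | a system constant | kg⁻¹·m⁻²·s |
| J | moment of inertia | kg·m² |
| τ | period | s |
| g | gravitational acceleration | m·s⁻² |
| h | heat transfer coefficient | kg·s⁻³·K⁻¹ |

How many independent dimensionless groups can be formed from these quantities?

There are 7 variables and 4 base dimensions (M, L, T, Θ).
The dimension matrix has rank 4.
Independent dimensionless groups: 7 − 4 = 3.

3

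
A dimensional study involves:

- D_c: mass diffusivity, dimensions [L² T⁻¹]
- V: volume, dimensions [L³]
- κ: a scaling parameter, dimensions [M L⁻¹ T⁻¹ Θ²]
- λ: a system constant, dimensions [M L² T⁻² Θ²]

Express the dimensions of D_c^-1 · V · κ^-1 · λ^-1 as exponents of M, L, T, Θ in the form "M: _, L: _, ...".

Collect each base-dimension exponent across the product:
  M: −(0) + (0) − (1) − (1) = -2
  L: −(2) + (3) − (-1) − (2) = 0
  T: −(-1) + (0) − (-1) − (-2) = 4
  Θ: −(0) + (0) − (2) − (2) = -4
So the dimensions are [M⁻² T⁴ Θ⁻⁴].

M: -2, L: 0, T: 4, Θ: -4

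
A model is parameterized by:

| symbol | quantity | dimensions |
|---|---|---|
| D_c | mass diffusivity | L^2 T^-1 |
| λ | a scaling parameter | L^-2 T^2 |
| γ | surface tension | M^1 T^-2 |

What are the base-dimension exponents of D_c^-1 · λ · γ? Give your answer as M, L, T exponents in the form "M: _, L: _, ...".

Collect each base-dimension exponent across the product:
  M: −(0) + (0) + (1) = 1
  L: −(2) + (-2) + (0) = -4
  T: −(-1) + (2) + (-2) = 1
So the dimensions are [M L⁻⁴ T].

M: 1, L: -4, T: 1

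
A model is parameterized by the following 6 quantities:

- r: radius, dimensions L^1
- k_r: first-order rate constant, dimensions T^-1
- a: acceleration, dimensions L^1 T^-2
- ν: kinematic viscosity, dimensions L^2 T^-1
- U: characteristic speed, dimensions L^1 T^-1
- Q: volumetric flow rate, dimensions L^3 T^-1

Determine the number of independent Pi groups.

There are 6 variables and 2 base dimensions (L, T).
The dimension matrix has rank 2.
Independent dimensionless groups: 6 − 2 = 4.

4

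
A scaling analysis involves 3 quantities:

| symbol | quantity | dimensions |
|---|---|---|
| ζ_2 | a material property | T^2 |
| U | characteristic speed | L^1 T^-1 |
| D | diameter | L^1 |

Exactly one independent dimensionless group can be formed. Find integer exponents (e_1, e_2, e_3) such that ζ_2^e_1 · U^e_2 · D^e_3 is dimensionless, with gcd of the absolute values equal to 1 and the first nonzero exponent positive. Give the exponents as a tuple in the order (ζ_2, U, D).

L: e_1·(0) + e_2·(1) + e_3·(1) = 0
T: e_1·(2) + e_2·(-1) + e_3·(0) = 0
Solving this homogeneous linear system for the smallest-integer solution (first nonzero entry positive) gives (1, 2, -2).

(1, 2, -2)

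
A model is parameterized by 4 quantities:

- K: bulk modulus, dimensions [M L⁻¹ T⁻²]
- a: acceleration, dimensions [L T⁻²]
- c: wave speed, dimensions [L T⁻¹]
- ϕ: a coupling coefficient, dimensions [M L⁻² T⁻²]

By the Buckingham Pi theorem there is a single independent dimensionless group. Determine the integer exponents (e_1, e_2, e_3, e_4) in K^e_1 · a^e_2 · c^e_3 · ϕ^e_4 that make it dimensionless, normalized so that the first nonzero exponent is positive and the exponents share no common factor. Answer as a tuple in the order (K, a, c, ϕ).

M: e_1·(1) + e_2·(0) + e_3·(0) + e_4·(1) = 0
L: e_1·(-1) + e_2·(1) + e_3·(1) + e_4·(-2) = 0
T: e_1·(-2) + e_2·(-2) + e_3·(-1) + e_4·(-2) = 0
Solving this homogeneous linear system for the smallest-integer solution (first nonzero entry positive) gives (1, 1, -2, -1).

(1, 1, -2, -1)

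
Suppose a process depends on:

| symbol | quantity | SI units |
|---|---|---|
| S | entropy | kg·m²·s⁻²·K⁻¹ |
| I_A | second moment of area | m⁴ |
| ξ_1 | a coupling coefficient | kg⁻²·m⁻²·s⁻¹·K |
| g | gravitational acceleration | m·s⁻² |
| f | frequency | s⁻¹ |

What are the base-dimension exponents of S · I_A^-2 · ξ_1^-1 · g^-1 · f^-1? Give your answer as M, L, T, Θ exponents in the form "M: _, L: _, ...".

M: 3, L: -5, T: 2, Θ: -2

Collect each base-dimension exponent across the product:
  M: (1) − 2·(0) − (-2) − (0) − (0) = 3
  L: (2) − 2·(4) − (-2) − (1) − (0) = -5
  T: (-2) − 2·(0) − (-1) − (-2) − (-1) = 2
  Θ: (-1) − 2·(0) − (1) − (0) − (0) = -2
So the dimensions are [M³ L⁻⁵ T² Θ⁻²].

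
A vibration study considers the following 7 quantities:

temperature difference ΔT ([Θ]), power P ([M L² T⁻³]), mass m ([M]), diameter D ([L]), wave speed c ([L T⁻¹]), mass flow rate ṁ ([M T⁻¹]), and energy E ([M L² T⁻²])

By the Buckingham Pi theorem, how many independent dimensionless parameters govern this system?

There are 7 variables and 4 base dimensions (M, L, T, Θ).
The dimension matrix has rank 4.
Independent dimensionless groups: 7 − 4 = 3.

3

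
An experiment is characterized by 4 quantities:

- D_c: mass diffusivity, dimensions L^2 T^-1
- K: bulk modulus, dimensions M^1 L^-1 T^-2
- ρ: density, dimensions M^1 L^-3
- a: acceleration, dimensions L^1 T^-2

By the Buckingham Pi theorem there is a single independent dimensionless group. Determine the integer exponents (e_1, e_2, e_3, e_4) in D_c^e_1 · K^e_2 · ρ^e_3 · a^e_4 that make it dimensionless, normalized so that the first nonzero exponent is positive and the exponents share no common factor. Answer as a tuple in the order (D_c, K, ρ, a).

M: e_1·(0) + e_2·(1) + e_3·(1) + e_4·(0) = 0
L: e_1·(2) + e_2·(-1) + e_3·(-3) + e_4·(1) = 0
T: e_1·(-1) + e_2·(-2) + e_3·(0) + e_4·(-2) = 0
Solving this homogeneous linear system for the smallest-integer solution (first nonzero entry positive) gives (2, -3, 3, 2).

(2, -3, 3, 2)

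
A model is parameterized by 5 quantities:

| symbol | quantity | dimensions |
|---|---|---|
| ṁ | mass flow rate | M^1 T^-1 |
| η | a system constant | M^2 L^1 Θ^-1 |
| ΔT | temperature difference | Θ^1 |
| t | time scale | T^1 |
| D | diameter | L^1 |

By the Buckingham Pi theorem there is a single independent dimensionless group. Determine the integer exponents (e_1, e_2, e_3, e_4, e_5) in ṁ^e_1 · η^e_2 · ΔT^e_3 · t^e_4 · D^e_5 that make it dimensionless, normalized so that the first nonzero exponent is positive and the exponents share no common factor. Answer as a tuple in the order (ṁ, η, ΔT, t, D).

M: e_1·(1) + e_2·(2) + e_3·(0) + e_4·(0) + e_5·(0) = 0
L: e_1·(0) + e_2·(1) + e_3·(0) + e_4·(0) + e_5·(1) = 0
T: e_1·(-1) + e_2·(0) + e_3·(0) + e_4·(1) + e_5·(0) = 0
Θ: e_1·(0) + e_2·(-1) + e_3·(1) + e_4·(0) + e_5·(0) = 0
Solving this homogeneous linear system for the smallest-integer solution (first nonzero entry positive) gives (2, -1, -1, 2, 1).

(2, -1, -1, 2, 1)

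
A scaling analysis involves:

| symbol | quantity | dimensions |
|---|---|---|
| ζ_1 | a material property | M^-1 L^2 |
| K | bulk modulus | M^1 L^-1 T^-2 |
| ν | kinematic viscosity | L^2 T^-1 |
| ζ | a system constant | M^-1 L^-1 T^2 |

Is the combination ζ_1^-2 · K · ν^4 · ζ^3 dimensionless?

Sum the exponent of each base dimension across the product:
  M: −2·[ζ_1]_M + [K]_M + 4·[ν]_M + 3·[ζ]_M = −2·(-1) + (1) + 4·(0) + 3·(-1) = 0
  L: −2·[ζ_1]_L + [K]_L + 4·[ν]_L + 3·[ζ]_L = −2·(2) + (-1) + 4·(2) + 3·(-1) = 0
  T: −2·[ζ_1]_T + [K]_T + 4·[ν]_T + 3·[ζ]_T = −2·(0) + (-2) + 4·(-1) + 3·(2) = 0
All base exponents vanish — dimensionless.

yes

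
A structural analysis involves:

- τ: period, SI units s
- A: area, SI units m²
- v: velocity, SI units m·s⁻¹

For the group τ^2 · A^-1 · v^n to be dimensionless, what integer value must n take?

Balance the L exponent: (1)·n from v, plus 2·(0) − (2) = -2 from the rest, must sum to zero.
n − 2 = 0, so n = 2.

2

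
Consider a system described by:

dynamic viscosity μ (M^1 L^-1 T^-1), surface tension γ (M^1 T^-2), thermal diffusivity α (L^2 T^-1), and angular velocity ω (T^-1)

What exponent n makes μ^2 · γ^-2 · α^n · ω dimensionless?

Balance the L exponent: (2)·n from α, plus 2·(-1) − 2·(0) + (0) = -2 from the rest, must sum to zero.
2n − 2 = 0, so n = 1.

1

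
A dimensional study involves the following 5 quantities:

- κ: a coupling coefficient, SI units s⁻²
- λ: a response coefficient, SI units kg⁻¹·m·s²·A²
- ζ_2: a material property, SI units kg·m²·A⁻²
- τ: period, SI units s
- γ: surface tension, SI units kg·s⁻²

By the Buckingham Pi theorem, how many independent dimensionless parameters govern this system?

There are 5 variables and 4 base dimensions (M, L, T, I).
The dimension matrix has rank 4.
Independent dimensionless groups: 5 − 4 = 1.

1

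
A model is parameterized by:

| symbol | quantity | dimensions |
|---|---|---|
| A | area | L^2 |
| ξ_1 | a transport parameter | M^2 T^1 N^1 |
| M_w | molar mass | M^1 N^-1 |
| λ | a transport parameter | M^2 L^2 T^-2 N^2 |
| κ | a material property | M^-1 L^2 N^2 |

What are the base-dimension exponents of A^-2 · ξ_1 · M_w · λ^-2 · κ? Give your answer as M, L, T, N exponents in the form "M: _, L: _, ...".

M: -2, L: -6, T: 5, N: -2

Collect each base-dimension exponent across the product:
  M: −2·(0) + (2) + (1) − 2·(2) + (-1) = -2
  L: −2·(2) + (0) + (0) − 2·(2) + (2) = -6
  T: −2·(0) + (1) + (0) − 2·(-2) + (0) = 5
  N: −2·(0) + (1) + (-1) − 2·(2) + (2) = -2
So the dimensions are [M⁻² L⁻⁶ T⁵ N⁻²].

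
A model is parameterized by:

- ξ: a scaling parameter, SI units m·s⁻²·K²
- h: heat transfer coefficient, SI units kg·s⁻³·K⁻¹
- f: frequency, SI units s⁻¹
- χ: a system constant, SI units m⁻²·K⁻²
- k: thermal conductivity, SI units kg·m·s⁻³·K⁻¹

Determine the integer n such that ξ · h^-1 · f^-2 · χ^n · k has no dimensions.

Balance the L exponent: (-2)·n from χ, plus (1) − (0) − 2·(0) + (1) = 2 from the rest, must sum to zero.
-2n + 2 = 0, so n = 1.

1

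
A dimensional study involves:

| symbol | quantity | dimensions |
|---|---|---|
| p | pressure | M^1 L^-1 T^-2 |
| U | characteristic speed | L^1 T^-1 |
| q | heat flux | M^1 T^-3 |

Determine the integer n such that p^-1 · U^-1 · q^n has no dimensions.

1

Balance the M exponent: (1)·n from q, plus −(1) − (0) = -1 from the rest, must sum to zero.
n − 1 = 0, so n = 1.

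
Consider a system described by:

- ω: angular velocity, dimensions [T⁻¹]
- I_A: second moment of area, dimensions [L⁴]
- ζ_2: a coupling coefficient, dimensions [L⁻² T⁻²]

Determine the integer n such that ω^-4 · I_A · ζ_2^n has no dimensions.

Balance the L exponent: (-2)·n from ζ_2, plus −4·(0) + (4) = 4 from the rest, must sum to zero.
-2n + 4 = 0, so n = 2.

2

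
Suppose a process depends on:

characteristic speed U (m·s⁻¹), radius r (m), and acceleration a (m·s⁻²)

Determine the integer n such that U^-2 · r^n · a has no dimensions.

Balance the L exponent: (1)·n from r, plus −2·(1) + (1) = -1 from the rest, must sum to zero.
n − 1 = 0, so n = 1.

1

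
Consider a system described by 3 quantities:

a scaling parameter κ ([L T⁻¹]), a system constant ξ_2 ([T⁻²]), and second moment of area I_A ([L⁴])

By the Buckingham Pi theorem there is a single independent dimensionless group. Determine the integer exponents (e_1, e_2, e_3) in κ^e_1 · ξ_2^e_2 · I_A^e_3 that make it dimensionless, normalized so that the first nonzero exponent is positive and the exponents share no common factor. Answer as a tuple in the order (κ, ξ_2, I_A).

(4, -2, -1)

L: e_1·(1) + e_2·(0) + e_3·(4) = 0
T: e_1·(-1) + e_2·(-2) + e_3·(0) = 0
Solving this homogeneous linear system for the smallest-integer solution (first nonzero entry positive) gives (4, -2, -1).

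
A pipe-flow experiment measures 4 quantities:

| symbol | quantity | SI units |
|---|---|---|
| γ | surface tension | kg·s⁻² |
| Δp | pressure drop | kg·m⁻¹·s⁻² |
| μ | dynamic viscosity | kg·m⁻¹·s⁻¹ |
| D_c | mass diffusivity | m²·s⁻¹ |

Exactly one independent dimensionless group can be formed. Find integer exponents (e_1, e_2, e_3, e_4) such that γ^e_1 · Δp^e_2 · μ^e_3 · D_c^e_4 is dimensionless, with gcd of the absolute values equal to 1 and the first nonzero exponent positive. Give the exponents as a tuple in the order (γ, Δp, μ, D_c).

M: e_1·(1) + e_2·(1) + e_3·(1) + e_4·(0) = 0
L: e_1·(0) + e_2·(-1) + e_3·(-1) + e_4·(2) = 0
T: e_1·(-2) + e_2·(-2) + e_3·(-1) + e_4·(-1) = 0
Solving this homogeneous linear system for the smallest-integer solution (first nonzero entry positive) gives (2, -1, -1, -1).

(2, -1, -1, -1)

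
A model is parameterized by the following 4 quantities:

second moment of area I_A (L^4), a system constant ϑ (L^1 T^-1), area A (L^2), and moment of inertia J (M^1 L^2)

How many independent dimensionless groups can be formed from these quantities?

1

There are 4 variables and 3 base dimensions (M, L, T).
The dimension matrix has rank 3.
Independent dimensionless groups: 4 − 3 = 1.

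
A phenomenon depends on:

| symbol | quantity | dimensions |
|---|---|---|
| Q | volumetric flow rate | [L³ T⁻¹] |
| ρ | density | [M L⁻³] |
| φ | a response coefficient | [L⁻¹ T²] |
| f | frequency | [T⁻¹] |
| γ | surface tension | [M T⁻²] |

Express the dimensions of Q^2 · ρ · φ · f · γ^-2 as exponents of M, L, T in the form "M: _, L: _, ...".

M: -1, L: 2, T: 3

Collect each base-dimension exponent across the product:
  M: 2·(0) + (1) + (0) + (0) − 2·(1) = -1
  L: 2·(3) + (-3) + (-1) + (0) − 2·(0) = 2
  T: 2·(-1) + (0) + (2) + (-1) − 2·(-2) = 3
So the dimensions are [M⁻¹ L² T³].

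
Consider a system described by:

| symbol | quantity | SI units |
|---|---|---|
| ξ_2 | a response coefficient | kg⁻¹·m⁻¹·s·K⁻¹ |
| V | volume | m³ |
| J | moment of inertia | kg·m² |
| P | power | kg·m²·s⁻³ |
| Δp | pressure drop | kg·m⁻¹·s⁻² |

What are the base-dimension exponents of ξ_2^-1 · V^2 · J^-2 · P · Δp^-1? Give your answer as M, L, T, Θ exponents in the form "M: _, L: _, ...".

M: -1, L: 6, T: -2, Θ: 1

Collect each base-dimension exponent across the product:
  M: −(-1) + 2·(0) − 2·(1) + (1) − (1) = -1
  L: −(-1) + 2·(3) − 2·(2) + (2) − (-1) = 6
  T: −(1) + 2·(0) − 2·(0) + (-3) − (-2) = -2
  Θ: −(-1) + 2·(0) − 2·(0) + (0) − (0) = 1
So the dimensions are [M⁻¹ L⁶ T⁻² Θ].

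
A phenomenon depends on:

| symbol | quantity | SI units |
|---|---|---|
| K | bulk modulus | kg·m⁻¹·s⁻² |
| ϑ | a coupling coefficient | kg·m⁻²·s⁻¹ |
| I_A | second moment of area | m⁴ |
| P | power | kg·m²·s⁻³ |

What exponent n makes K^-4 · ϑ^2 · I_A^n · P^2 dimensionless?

Balance the L exponent: (4)·n from I_A, plus −4·(-1) + 2·(-2) + 2·(2) = 4 from the rest, must sum to zero.
4n + 4 = 0, so n = -1.

-1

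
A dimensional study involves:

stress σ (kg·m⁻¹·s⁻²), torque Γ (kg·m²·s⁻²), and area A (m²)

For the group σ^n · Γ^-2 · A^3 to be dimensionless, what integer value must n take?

2

Balance the M exponent: (1)·n from σ, plus −2·(1) + 3·(0) = -2 from the rest, must sum to zero.
n − 2 = 0, so n = 2.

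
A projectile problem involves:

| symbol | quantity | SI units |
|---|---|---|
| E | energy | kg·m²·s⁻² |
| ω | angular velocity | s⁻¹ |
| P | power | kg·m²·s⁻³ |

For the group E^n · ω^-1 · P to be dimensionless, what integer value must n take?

-1

Balance the M exponent: (1)·n from E, plus −(0) + (1) = 1 from the rest, must sum to zero.
n + 1 = 0, so n = -1.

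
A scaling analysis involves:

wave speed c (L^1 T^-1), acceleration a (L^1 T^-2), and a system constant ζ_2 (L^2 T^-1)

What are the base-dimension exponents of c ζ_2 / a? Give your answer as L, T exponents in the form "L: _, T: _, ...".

Collect each base-dimension exponent across the product:
  L: (1) − (1) + (2) = 2
  T: (-1) − (-2) + (-1) = 0
So the dimensions are [L²].

L: 2, T: 0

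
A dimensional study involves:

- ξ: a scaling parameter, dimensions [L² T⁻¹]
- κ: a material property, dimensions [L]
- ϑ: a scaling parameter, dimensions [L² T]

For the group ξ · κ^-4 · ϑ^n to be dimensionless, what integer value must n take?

Balance the L exponent: (2)·n from ϑ, plus (2) − 4·(1) = -2 from the rest, must sum to zero.
2n − 2 = 0, so n = 1.

1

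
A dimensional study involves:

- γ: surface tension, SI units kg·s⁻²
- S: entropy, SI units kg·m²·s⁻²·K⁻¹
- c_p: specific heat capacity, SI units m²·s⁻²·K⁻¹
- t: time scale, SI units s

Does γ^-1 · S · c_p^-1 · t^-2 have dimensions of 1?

Sum the exponent of each base dimension across the product:
  M: −[γ]_M + [S]_M − [c_p]_M − 2·[t]_M = −(1) + (1) − (0) − 2·(0) = 0
  L: −[γ]_L + [S]_L − [c_p]_L − 2·[t]_L = −(0) + (2) − (2) − 2·(0) = 0
  T: −[γ]_T + [S]_T − [c_p]_T − 2·[t]_T = −(-2) + (-2) − (-2) − 2·(1) = 0
  Θ: −[γ]_Θ + [S]_Θ − [c_p]_Θ − 2·[t]_Θ = −(0) + (-1) − (-1) − 2·(0) = 0
All base exponents vanish — dimensionless.

yes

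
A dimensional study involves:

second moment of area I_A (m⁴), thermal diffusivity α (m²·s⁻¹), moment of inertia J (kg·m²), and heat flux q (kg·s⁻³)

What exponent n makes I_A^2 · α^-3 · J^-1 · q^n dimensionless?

Balance the M exponent: (1)·n from q, plus 2·(0) − 3·(0) − (1) = -1 from the rest, must sum to zero.
n − 1 = 0, so n = 1.

1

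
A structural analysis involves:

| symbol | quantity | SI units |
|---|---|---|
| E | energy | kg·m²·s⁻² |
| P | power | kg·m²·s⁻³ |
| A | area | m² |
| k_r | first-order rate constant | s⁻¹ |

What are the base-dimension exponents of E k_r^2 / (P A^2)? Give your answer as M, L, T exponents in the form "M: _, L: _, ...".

Collect each base-dimension exponent across the product:
  M: (1) − (1) − 2·(0) + 2·(0) = 0
  L: (2) − (2) − 2·(2) + 2·(0) = -4
  T: (-2) − (-3) − 2·(0) + 2·(-1) = -1
So the dimensions are [L⁻⁴ T⁻¹].

M: 0, L: -4, T: -1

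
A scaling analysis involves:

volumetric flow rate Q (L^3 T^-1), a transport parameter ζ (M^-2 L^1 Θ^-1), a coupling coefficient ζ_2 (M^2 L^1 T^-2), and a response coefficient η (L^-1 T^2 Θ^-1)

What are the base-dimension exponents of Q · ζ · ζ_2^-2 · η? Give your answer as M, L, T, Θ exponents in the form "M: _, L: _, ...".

Collect each base-dimension exponent across the product:
  M: (0) + (-2) − 2·(2) + (0) = -6
  L: (3) + (1) − 2·(1) + (-1) = 1
  T: (-1) + (0) − 2·(-2) + (2) = 5
  Θ: (0) + (-1) − 2·(0) + (-1) = -2
So the dimensions are [M⁻⁶ L T⁵ Θ⁻²].

M: -6, L: 1, T: 5, Θ: -2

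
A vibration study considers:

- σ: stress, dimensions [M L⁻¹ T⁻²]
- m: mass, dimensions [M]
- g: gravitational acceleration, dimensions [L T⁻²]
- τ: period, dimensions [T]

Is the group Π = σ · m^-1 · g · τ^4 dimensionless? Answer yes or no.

yes

Sum the exponent of each base dimension across the product:
  M: [σ]_M − [m]_M + [g]_M + 4·[τ]_M = (1) − (1) + (0) + 4·(0) = 0
  L: [σ]_L − [m]_L + [g]_L + 4·[τ]_L = (-1) − (0) + (1) + 4·(0) = 0
  T: [σ]_T − [m]_T + [g]_T + 4·[τ]_T = (-2) − (0) + (-2) + 4·(1) = 0
All base exponents vanish — dimensionless.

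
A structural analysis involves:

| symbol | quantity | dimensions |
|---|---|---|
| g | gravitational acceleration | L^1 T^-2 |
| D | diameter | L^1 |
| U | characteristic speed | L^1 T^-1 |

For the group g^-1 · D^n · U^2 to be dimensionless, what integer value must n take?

Balance the L exponent: (1)·n from D, plus −(1) + 2·(1) = 1 from the rest, must sum to zero.
n + 1 = 0, so n = -1.

-1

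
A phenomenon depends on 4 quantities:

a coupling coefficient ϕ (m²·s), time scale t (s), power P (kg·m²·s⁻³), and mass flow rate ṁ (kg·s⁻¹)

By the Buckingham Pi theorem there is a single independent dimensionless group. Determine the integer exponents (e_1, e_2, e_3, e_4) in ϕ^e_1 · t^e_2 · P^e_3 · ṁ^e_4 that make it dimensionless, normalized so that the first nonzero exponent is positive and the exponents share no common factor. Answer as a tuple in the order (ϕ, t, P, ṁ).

M: e_1·(0) + e_2·(0) + e_3·(1) + e_4·(1) = 0
L: e_1·(2) + e_2·(0) + e_3·(2) + e_4·(0) = 0
T: e_1·(1) + e_2·(1) + e_3·(-3) + e_4·(-1) = 0
Solving this homogeneous linear system for the smallest-integer solution (first nonzero entry positive) gives (1, -3, -1, 1).

(1, -3, -1, 1)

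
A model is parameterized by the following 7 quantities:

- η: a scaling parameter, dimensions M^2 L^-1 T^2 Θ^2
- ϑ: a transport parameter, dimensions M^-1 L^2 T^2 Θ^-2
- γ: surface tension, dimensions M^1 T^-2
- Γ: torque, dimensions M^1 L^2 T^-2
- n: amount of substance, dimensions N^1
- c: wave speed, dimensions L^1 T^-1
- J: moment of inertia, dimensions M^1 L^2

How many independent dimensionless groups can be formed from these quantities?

2

There are 7 variables and 5 base dimensions (M, L, T, Θ, N).
The dimension matrix has rank 5.
Independent dimensionless groups: 7 − 5 = 2.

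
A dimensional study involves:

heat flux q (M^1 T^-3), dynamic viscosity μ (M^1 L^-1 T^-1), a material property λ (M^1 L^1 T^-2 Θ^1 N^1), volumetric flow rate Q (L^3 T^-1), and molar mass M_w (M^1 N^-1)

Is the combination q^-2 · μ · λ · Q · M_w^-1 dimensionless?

no

Sum the exponent of each base dimension across the product:
  M: −2·[q]_M + [μ]_M + [λ]_M + [Q]_M − [M_w]_M = −2·(1) + (1) + (1) + (0) − (1) = -1
  L: −2·[q]_L + [μ]_L + [λ]_L + [Q]_L − [M_w]_L = −2·(0) + (-1) + (1) + (3) − (0) = 3
  T: −2·[q]_T + [μ]_T + [λ]_T + [Q]_T − [M_w]_T = −2·(-3) + (-1) + (-2) + (-1) − (0) = 2
  Θ: −2·[q]_Θ + [μ]_Θ + [λ]_Θ + [Q]_Θ − [M_w]_Θ = −2·(0) + (0) + (1) + (0) − (0) = 1
  N: −2·[q]_N + [μ]_N + [λ]_N + [Q]_N − [M_w]_N = −2·(0) + (0) + (1) + (0) − (-1) = 2
Net dimensions [M⁻¹ L³ T² Θ N²] ≠ [1] — not dimensionless.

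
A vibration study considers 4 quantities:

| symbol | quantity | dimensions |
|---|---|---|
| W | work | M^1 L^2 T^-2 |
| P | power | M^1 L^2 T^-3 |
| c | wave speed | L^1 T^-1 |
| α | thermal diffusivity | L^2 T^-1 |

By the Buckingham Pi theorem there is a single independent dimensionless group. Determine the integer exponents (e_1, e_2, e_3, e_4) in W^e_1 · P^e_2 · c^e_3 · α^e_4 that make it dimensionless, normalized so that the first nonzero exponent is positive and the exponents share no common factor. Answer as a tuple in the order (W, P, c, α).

M: e_1·(1) + e_2·(1) + e_3·(0) + e_4·(0) = 0
L: e_1·(2) + e_2·(2) + e_3·(1) + e_4·(2) = 0
T: e_1·(-2) + e_2·(-3) + e_3·(-1) + e_4·(-1) = 0
Solving this homogeneous linear system for the smallest-integer solution (first nonzero entry positive) gives (1, -1, 2, -1).

(1, -1, 2, -1)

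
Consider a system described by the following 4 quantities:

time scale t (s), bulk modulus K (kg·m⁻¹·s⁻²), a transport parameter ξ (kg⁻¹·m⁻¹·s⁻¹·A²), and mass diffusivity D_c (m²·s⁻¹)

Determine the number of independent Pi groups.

There are 4 variables and 4 base dimensions (M, L, T, I).
The dimension matrix has rank 4.
Independent dimensionless groups: 4 − 4 = 0.

0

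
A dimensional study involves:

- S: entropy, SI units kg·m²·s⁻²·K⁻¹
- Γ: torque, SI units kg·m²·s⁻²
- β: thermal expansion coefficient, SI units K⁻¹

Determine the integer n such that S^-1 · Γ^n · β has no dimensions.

Balance the M exponent: (1)·n from Γ, plus −(1) + (0) = -1 from the rest, must sum to zero.
n − 1 = 0, so n = 1.

1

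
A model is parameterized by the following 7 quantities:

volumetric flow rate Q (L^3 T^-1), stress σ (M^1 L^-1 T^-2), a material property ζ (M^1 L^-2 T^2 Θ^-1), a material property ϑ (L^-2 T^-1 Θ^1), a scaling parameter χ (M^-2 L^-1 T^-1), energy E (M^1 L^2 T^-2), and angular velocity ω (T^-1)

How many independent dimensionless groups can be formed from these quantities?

3

There are 7 variables and 4 base dimensions (M, L, T, Θ).
The dimension matrix has rank 4.
Independent dimensionless groups: 7 − 4 = 3.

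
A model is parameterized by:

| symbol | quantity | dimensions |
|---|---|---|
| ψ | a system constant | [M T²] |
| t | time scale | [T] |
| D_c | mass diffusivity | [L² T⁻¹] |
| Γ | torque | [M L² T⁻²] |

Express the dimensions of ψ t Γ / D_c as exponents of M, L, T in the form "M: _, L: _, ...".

M: 2, L: 0, T: 2

Collect each base-dimension exponent across the product:
  M: (1) + (0) − (0) + (1) = 2
  L: (0) + (0) − (2) + (2) = 0
  T: (2) + (1) − (-1) + (-2) = 2
So the dimensions are [M² T²].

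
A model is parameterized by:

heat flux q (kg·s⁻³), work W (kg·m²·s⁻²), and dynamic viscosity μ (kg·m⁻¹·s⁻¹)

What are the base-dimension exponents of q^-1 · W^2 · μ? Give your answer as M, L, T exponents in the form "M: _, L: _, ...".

M: 2, L: 3, T: -2

Collect each base-dimension exponent across the product:
  M: −(1) + 2·(1) + (1) = 2
  L: −(0) + 2·(2) + (-1) = 3
  T: −(-3) + 2·(-2) + (-1) = -2
So the dimensions are [M² L³ T⁻²].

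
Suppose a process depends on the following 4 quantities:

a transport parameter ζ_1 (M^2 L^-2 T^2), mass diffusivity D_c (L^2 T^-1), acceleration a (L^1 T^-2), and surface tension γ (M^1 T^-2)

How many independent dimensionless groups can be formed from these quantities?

1

There are 4 variables and 3 base dimensions (M, L, T).
The dimension matrix has rank 3.
Independent dimensionless groups: 4 − 3 = 1.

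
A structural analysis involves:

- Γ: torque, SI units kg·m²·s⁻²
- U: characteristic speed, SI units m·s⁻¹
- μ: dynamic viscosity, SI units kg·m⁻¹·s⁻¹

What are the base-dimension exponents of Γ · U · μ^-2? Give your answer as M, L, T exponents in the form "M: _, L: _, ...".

Collect each base-dimension exponent across the product:
  M: (1) + (0) − 2·(1) = -1
  L: (2) + (1) − 2·(-1) = 5
  T: (-2) + (-1) − 2·(-1) = -1
So the dimensions are [M⁻¹ L⁵ T⁻¹].

M: -1, L: 5, T: -1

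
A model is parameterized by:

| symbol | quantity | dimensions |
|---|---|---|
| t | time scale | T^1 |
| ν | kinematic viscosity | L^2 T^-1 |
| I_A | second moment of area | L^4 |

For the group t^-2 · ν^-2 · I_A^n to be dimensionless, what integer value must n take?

Balance the L exponent: (4)·n from I_A, plus −2·(0) − 2·(2) = -4 from the rest, must sum to zero.
4n − 4 = 0, so n = 1.

1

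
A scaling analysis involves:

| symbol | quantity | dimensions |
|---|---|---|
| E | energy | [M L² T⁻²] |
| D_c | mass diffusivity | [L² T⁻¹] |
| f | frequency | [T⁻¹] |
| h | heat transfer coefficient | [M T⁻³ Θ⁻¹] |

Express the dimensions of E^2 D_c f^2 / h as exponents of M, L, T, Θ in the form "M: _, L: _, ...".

M: 1, L: 6, T: -4, Θ: 1

Collect each base-dimension exponent across the product:
  M: 2·(1) + (0) + 2·(0) − (1) = 1
  L: 2·(2) + (2) + 2·(0) − (0) = 6
  T: 2·(-2) + (-1) + 2·(-1) − (-3) = -4
  Θ: 2·(0) + (0) + 2·(0) − (-1) = 1
So the dimensions are [M L⁶ T⁻⁴ Θ].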